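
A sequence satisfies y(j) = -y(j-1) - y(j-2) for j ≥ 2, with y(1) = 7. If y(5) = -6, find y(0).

Let y(0) = w.
y(2) = -7 - w
y(3) = w
y(4) = 7
y(5) = -7 - w
So -7 - w = -6, giving w = -1.

-1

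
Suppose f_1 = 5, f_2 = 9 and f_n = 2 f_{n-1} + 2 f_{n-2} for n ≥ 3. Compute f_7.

1520

f_3 = 2(9) + 2(5) = 28
f_4 = 2(28) + 2(9) = 74
f_5 = 2(74) + 2(28) = 204
f_6 = 2(204) + 2(74) = 556
f_7 = 2(556) + 2(204) = 1520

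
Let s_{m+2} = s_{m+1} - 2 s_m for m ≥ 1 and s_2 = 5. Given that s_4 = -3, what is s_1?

-1

Let s_1 = y.
s_3 = 5 - 2y
s_4 = -5 - 2y
So -5 - 2y = -3, giving y = -1.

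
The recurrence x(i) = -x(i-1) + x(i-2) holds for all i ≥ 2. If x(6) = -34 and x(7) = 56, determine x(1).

8

Rearranging, x(i-2) = x(i) + x(i-1).
x(5) = 56 + (-34) = 22
x(4) = -34 + 22 = -12
x(3) = 22 + (-12) = 10
x(2) = -12 + 10 = -2
x(1) = 10 + (-2) = 8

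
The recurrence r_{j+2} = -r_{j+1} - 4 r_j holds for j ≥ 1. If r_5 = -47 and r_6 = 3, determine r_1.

-1

Rearranging, r_{j-2} = (r_j + r_{j-1}) / -4.
r_4 = (3 + (-47)) / -4 = -44/-4 = 11
r_3 = (-47 + 11) / -4 = -36/-4 = 9
r_2 = (11 + 9) / -4 = 20/-4 = -5
r_1 = (9 + (-5)) / -4 = 4/-4 = -1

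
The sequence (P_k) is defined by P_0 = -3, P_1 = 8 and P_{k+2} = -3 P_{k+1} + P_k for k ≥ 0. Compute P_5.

P_2 = -3*8 + (-3) = -27
P_3 = -3*(-27) + 8 = 89
P_4 = -3*89 + (-27) = -294
P_5 = -3*(-294) + 89 = 971

971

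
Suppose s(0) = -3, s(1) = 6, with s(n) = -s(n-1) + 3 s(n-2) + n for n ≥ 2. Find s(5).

176

s(2) = -6 + 3·(-3) + 2 = -13
s(3) = -(-13) + 3·6 + 3 = 34
s(4) = -34 + 3·(-13) + 4 = -69
s(5) = -(-69) + 3·34 + 5 = 176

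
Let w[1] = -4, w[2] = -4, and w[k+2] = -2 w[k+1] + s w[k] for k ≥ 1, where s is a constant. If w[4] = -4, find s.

3

w[3] = 8 - 4s
w[4] = -16 + 4s
So -16 + 4s = -4, giving s = 3.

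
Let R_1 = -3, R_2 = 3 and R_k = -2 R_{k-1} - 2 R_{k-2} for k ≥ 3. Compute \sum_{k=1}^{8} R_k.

18

R_3 = -2(3) - 2(-3) = 0
R_4 = -2(0) - 2(3) = -6
R_5 = -2(-6) - 2(0) = 12
R_6 = -2(12) - 2(-6) = -12
R_7 = -2(-12) - 2(12) = 0
R_8 = -2(0) - 2(-12) = 24
Sum = (-3) + 3 + 0 + (-6) + 12 + (-12) + 0 + 24 = 18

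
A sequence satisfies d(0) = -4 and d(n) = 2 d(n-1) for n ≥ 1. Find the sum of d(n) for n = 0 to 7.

d(1) = 2(-4) = -8
d(2) = 2(-8) = -16
d(3) = 2(-16) = -32
d(4) = 2(-32) = -64
d(5) = 2(-64) = -128
d(6) = 2(-128) = -256
d(7) = 2(-256) = -512
Sum = (-4) + (-8) + (-16) + (-32) + (-64) + (-128) + (-256) + (-512) = -1020

-1020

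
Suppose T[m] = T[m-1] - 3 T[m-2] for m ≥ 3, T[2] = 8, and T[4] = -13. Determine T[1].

Let T[1] = z.
T[3] = 8 - 3z
T[4] = -16 - 3z
So -16 - 3z = -13, giving z = -1.

-1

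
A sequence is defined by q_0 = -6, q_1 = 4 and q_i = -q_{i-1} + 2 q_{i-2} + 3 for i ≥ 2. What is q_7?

388

q_2 = -4 + 2*(-6) + 3 = -13
q_3 = -(-13) + 2*4 + 3 = 24
q_4 = -24 + 2*(-13) + 3 = -47
q_5 = -(-47) + 2*24 + 3 = 98
q_6 = -98 + 2*(-47) + 3 = -189
q_7 = -(-189) + 2*98 + 3 = 388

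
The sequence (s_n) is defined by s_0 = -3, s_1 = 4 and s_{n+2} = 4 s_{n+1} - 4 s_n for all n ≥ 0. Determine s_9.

21504

s_2 = 4(4) - 4(-3) = 28
s_3 = 4(28) - 4(4) = 96
s_4 = 4(96) - 4(28) = 272
s_5 = 4(272) - 4(96) = 704
s_6 = 4(704) - 4(272) = 1728
s_7 = 4(1728) - 4(704) = 4096
s_8 = 4(4096) - 4(1728) = 9472
s_9 = 4(9472) - 4(4096) = 21504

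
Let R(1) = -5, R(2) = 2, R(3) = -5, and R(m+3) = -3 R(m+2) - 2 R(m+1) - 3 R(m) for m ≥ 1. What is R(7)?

R(4) = -3*(-5) - 2*2 - 3*(-5) = 26
R(5) = -3*26 - 2*(-5) - 3*2 = -74
R(6) = -3*(-74) - 2*26 - 3*(-5) = 185
R(7) = -3*185 - 2*(-74) - 3*26 = -485

-485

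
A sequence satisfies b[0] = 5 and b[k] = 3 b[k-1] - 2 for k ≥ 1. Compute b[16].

172186885

The fixed point is -2/(1 - 3) = 1, so b[k] - 1 = 3(b[k-1] - 1).
Hence b[k] = 4·3^k + 1.
b[16] = 4·3^{16} + 1 = 4·43046721 + 1 = 172186885.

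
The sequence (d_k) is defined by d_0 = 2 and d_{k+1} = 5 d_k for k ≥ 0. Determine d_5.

d_1 = 5(2) = 10
d_2 = 5(10) = 50
d_3 = 5(50) = 250
d_4 = 5(250) = 1250
d_5 = 5(1250) = 6250

6250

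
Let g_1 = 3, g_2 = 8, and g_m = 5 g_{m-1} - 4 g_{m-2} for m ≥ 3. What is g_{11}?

g_3 = 5*8 - 4*3 = 28
g_4 = 5*28 - 4*8 = 108
g_5 = 5*108 - 4*28 = 428
g_6 = 5*428 - 4*108 = 1708
g_7 = 5*1708 - 4*428 = 6828
g_8 = 5*6828 - 4*1708 = 27308
g_9 = 5*27308 - 4*6828 = 109228
g_{10} = 5*109228 - 4*27308 = 436908
g_{11} = 5*436908 - 4*109228 = 1747628

1747628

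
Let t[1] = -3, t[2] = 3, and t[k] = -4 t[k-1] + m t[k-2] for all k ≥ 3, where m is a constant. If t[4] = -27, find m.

t[3] = -12 - 3m
t[4] = 48 + 15m
So 48 + 15m = -27, giving m = -5.

-5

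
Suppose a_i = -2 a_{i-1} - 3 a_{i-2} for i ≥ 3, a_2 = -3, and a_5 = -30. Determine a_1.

6

Let a_1 = x.
a_3 = 6 - 3x
a_4 = -3 + 6x
a_5 = -12 - 3x
So -12 - 3x = -30, giving x = 6.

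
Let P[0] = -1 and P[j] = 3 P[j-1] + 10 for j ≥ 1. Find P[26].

The fixed point is 10/(1 - 3) = -5, so P[j] + 5 = 3(P[j-1] + 5).
Hence P[j] = 4·3^j - 5.
P[26] = 4·3^{26} - 5 = 4·2541865828329 - 5 = 10167463313311.

10167463313311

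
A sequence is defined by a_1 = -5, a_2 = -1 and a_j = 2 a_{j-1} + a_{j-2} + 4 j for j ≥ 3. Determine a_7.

a_3 = 2(-1) + (-5) + 12 = 5
a_4 = 2(5) + (-1) + 16 = 25
a_5 = 2(25) + 5 + 20 = 75
a_6 = 2(75) + 25 + 24 = 199
a_7 = 2(199) + 75 + 28 = 501

501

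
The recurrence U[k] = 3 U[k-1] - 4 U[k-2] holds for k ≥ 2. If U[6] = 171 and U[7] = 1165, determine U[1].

5

Rearranging, U[k-2] = (U[k] - 3 U[k-1]) / -4.
U[5] = (1165 - 3(171)) / -4 = 652/-4 = -163
U[4] = (171 - 3(-163)) / -4 = 660/-4 = -165
U[3] = (-163 - 3(-165)) / -4 = 332/-4 = -83
U[2] = (-165 - 3(-83)) / -4 = 84/-4 = -21
U[1] = (-83 - 3(-21)) / -4 = -20/-4 = 5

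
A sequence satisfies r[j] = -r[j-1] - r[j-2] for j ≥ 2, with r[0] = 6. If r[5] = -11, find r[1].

Let r[1] = z.
r[2] = -6 - z
r[3] = 6
r[4] = z
r[5] = -6 - z
So -6 - z = -11, giving z = 5.

5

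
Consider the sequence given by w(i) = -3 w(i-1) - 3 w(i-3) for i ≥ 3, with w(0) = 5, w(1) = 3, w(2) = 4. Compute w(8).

w(3) = -3*4 - 3*5 = -27
w(4) = -3*(-27) - 3*3 = 72
w(5) = -3*72 - 3*4 = -228
w(6) = -3*(-228) - 3*(-27) = 765
w(7) = -3*765 - 3*72 = -2511
w(8) = -3*(-2511) - 3*(-228) = 8217

8217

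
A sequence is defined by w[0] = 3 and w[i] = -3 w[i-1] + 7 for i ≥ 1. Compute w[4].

103

w[1] = -3*3 + 7 = -2
w[2] = -3*(-2) + 7 = 13
w[3] = -3*13 + 7 = -32
w[4] = -3*(-32) + 7 = 103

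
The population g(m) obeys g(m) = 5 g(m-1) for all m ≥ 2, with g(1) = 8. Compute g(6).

25000

g(2) = 5*8 = 40
g(3) = 5*40 = 200
g(4) = 5*200 = 1000
g(5) = 5*1000 = 5000
g(6) = 5*5000 = 25000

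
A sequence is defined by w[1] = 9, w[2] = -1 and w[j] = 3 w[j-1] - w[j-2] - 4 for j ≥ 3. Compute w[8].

w[3] = 3*(-1) - 9 - 4 = -16
w[4] = 3*(-16) - (-1) - 4 = -51
w[5] = 3*(-51) - (-16) - 4 = -141
w[6] = 3*(-141) - (-51) - 4 = -376
w[7] = 3*(-376) - (-141) - 4 = -991
w[8] = 3*(-991) - (-376) - 4 = -2601

-2601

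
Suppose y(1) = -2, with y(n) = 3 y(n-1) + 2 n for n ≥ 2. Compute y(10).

9830

y(2) = 3·(-2) + 4 = -2
y(3) = 3·(-2) + 6 = 0
y(4) = 3·0 + 8 = 8
y(5) = 3·8 + 10 = 34
y(6) = 3·34 + 12 = 114
y(7) = 3·114 + 14 = 356
y(8) = 3·356 + 16 = 1084
y(9) = 3·1084 + 18 = 3270
y(10) = 3·3270 + 20 = 9830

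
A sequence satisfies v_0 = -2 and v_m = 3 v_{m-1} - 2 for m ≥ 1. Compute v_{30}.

-617673396283946

The fixed point is -2/(1 - 3) = 1, so v_m - 1 = 3(v_{m-1} - 1).
Hence v_m = -3·3^m + 1.
v_{30} = -3·3^{30} + 1 = -3·205891132094649 + 1 = -617673396283946.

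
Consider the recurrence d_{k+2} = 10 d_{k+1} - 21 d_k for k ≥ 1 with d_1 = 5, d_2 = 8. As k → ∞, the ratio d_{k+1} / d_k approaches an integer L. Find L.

The characteristic equation is r^2 - 10r + 21 = 0, which factors as (r - 7)(r - 3) = 0.
So the roots are 7 and 3. Since |7| > |3| and the coefficient of 7^k is non-zero, the ratio tends to 7.

7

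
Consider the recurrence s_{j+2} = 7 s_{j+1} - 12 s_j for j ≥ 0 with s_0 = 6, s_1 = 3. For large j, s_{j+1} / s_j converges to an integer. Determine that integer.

The characteristic equation is r^2 - 7r + 12 = 0, which factors as (r - 4)(r - 3) = 0.
So the roots are 4 and 3. Since |4| > |3| and the coefficient of 4^j is non-zero, the ratio tends to 4.

4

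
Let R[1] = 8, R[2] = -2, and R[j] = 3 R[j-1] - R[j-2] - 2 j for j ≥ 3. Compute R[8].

-3574

R[3] = 3(-2) - 8 - 6 = -20
R[4] = 3(-20) - (-2) - 8 = -66
R[5] = 3(-66) - (-20) - 10 = -188
R[6] = 3(-188) - (-66) - 12 = -510
R[7] = 3(-510) - (-188) - 14 = -1356
R[8] = 3(-1356) - (-510) - 16 = -3574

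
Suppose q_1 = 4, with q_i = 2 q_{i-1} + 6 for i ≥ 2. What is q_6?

q_2 = 2(4) + 6 = 14
q_3 = 2(14) + 6 = 34
q_4 = 2(34) + 6 = 74
q_5 = 2(74) + 6 = 154
q_6 = 2(154) + 6 = 314

314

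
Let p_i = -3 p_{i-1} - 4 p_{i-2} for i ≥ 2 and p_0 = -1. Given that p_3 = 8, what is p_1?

4

Let p_1 = y.
p_2 = 4 - 3y
p_3 = -12 + 5y
So -12 + 5y = 8, giving y = 4.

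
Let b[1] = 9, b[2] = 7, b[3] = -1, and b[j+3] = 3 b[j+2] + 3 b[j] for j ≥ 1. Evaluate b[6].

b[4] = 3·(-1) + 3·9 = 24
b[5] = 3·24 + 3·7 = 93
b[6] = 3·93 + 3·(-1) = 276

276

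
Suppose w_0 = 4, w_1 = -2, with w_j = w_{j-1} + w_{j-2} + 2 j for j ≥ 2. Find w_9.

w_2 = (-2) + 4 + 4 = 6
w_3 = 6 + (-2) + 6 = 10
w_4 = 10 + 6 + 8 = 24
w_5 = 24 + 10 + 10 = 44
w_6 = 44 + 24 + 12 = 80
w_7 = 80 + 44 + 14 = 138
w_8 = 138 + 80 + 16 = 234
w_9 = 234 + 138 + 18 = 390

390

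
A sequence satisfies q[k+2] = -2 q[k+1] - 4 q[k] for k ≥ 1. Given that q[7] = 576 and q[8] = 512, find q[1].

Rearranging, q[k-2] = (q[k] + 2 q[k-1]) / -4.
q[6] = (512 + 2(576)) / -4 = 1664/-4 = -416
q[5] = (576 + 2(-416)) / -4 = -256/-4 = 64
q[4] = (-416 + 2(64)) / -4 = -288/-4 = 72
q[3] = (64 + 2(72)) / -4 = 208/-4 = -52
q[2] = (72 + 2(-52)) / -4 = -32/-4 = 8
q[1] = (-52 + 2(8)) / -4 = -36/-4 = 9

9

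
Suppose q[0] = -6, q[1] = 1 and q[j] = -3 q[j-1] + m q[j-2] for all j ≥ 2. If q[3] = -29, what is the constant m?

-2

q[2] = -3 - 6m
q[3] = 9 + 19m
So 9 + 19m = -29, giving m = -2.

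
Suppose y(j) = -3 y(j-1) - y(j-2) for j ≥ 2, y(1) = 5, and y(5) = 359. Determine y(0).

4

Let y(0) = w.
y(2) = -15 - w
y(3) = 40 + 3w
y(4) = -105 - 8w
y(5) = 275 + 21w
So 275 + 21w = 359, giving w = 4.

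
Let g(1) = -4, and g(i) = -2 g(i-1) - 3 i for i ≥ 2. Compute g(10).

1184

g(2) = -2(-4) - 6 = 2
g(3) = -2(2) - 9 = -13
g(4) = -2(-13) - 12 = 14
g(5) = -2(14) - 15 = -43
g(6) = -2(-43) - 18 = 68
g(7) = -2(68) - 21 = -157
g(8) = -2(-157) - 24 = 290
g(9) = -2(290) - 27 = -607
g(10) = -2(-607) - 30 = 1184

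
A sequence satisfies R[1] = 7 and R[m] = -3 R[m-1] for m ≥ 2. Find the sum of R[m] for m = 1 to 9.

R[2] = -3·7 = -21
R[3] = -3·(-21) = 63
R[4] = -3·63 = -189
R[5] = -3·(-189) = 567
R[6] = -3·567 = -1701
R[7] = -3·(-1701) = 5103
R[8] = -3·5103 = -15309
R[9] = -3·(-15309) = 45927
Sum = 7 + (-21) + 63 + (-189) + 567 + (-1701) + 5103 + (-15309) + 45927 = 34447

34447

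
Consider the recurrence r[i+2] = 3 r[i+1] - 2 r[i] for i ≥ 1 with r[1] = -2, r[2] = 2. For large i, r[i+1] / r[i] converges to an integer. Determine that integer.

2

The characteristic equation is r^2 - 3r + 2 = 0, which factors as (r - 2)(r - 1) = 0.
So the roots are 2 and 1. Since |2| > |1| and the coefficient of 2^i is non-zero, the ratio tends to 2.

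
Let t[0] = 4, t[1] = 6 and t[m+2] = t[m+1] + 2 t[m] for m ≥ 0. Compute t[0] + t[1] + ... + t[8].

t[2] = 6 + 2(4) = 14
t[3] = 14 + 2(6) = 26
t[4] = 26 + 2(14) = 54
t[5] = 54 + 2(26) = 106
t[6] = 106 + 2(54) = 214
t[7] = 214 + 2(106) = 426
t[8] = 426 + 2(214) = 854
Sum = 4 + 6 + 14 + 26 + 54 + 106 + 214 + 426 + 854 = 1704

1704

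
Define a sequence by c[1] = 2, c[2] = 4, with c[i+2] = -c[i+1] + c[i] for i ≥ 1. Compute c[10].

94

c[3] = -4 + 2 = -2
c[4] = -(-2) + 4 = 6
c[5] = -6 + (-2) = -8
c[6] = -(-8) + 6 = 14
c[7] = -14 + (-8) = -22
c[8] = -(-22) + 14 = 36
c[9] = -36 + (-22) = -58
c[10] = -(-58) + 36 = 94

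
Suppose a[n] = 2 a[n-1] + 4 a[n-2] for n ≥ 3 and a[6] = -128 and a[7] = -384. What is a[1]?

2

Rearranging, a[n-2] = (a[n] - 2 a[n-1]) / 4.
a[5] = (-384 - 2·(-128)) / 4 = -128/4 = -32
a[4] = (-128 - 2·(-32)) / 4 = -64/4 = -16
a[3] = (-32 - 2·(-16)) / 4 = 0/4 = 0
a[2] = (-16 - 2·0) / 4 = -16/4 = -4
a[1] = (0 - 2·(-4)) / 4 = 8/4 = 2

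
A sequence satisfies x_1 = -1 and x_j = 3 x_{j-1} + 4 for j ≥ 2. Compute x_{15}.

4782967

The fixed point is 4/(1 - 3) = -2, so x_j + 2 = 3(x_{j-1} + 2).
Hence x_j = 1·3^{j-1} - 2.
x_{15} = 1·3^{14} - 2 = 1·4782969 - 2 = 4782967.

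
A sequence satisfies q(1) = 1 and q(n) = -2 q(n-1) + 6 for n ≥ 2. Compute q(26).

33554434

The fixed point is 6/(1 + 2) = 2, so q(n) - 2 = -2(q(n-1) - 2).
Hence q(n) = -1·(-2)^{n-1} + 2.
q(26) = -1·(-2)^{25} + 2 = -1·-33554432 + 2 = 33554434.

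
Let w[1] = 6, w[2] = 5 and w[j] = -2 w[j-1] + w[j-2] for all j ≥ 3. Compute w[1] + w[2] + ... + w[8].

w[3] = -2·5 + 6 = -4
w[4] = -2·(-4) + 5 = 13
w[5] = -2·13 + (-4) = -30
w[6] = -2·(-30) + 13 = 73
w[7] = -2·73 + (-30) = -176
w[8] = -2·(-176) + 73 = 425
Sum = 6 + 5 + (-4) + 13 + (-30) + 73 + (-176) + 425 = 312

312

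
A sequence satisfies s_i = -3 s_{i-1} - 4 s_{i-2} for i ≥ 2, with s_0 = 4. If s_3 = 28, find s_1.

Let s_1 = x.
s_2 = -16 - 3x
s_3 = 48 + 5x
So 48 + 5x = 28, giving x = -4.

-4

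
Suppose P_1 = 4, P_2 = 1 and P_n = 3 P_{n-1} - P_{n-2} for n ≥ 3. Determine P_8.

-199

P_3 = 3·1 - 4 = -1
P_4 = 3·(-1) - 1 = -4
P_5 = 3·(-4) - (-1) = -11
P_6 = 3·(-11) - (-4) = -29
P_7 = 3·(-29) - (-11) = -76
P_8 = 3·(-76) - (-29) = -199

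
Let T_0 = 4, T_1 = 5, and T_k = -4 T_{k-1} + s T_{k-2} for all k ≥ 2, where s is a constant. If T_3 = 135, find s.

-5

T_2 = -20 + 4s
T_3 = 80 - 11s
So 80 - 11s = 135, giving s = -5.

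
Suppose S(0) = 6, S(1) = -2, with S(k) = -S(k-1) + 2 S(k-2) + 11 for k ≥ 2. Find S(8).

1027

S(2) = -(-2) + 2*6 + 11 = 25
S(3) = -25 + 2*(-2) + 11 = -18
S(4) = -(-18) + 2*25 + 11 = 79
S(5) = -79 + 2*(-18) + 11 = -104
S(6) = -(-104) + 2*79 + 11 = 273
S(7) = -273 + 2*(-104) + 11 = -470
S(8) = -(-470) + 2*273 + 11 = 1027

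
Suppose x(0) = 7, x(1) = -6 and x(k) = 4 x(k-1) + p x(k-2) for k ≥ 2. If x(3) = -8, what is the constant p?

4

x(2) = -24 + 7p
x(3) = -96 + 22p
So -96 + 22p = -8, giving p = 4.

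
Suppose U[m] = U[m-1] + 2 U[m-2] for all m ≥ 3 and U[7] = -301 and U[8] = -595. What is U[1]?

-7

Rearranging, U[m-2] = (U[m] - U[m-1]) / 2.
U[6] = (-595 - (-301)) / 2 = -294/2 = -147
U[5] = (-301 - (-147)) / 2 = -154/2 = -77
U[4] = (-147 - (-77)) / 2 = -70/2 = -35
U[3] = (-77 - (-35)) / 2 = -42/2 = -21
U[2] = (-35 - (-21)) / 2 = -14/2 = -7
U[1] = (-21 - (-7)) / 2 = -14/2 = -7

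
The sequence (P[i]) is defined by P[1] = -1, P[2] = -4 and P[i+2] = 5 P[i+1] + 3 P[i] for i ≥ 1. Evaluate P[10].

P[3] = 5*(-4) + 3*(-1) = -23
P[4] = 5*(-23) + 3*(-4) = -127
P[5] = 5*(-127) + 3*(-23) = -704
P[6] = 5*(-704) + 3*(-127) = -3901
P[7] = 5*(-3901) + 3*(-704) = -21617
P[8] = 5*(-21617) + 3*(-3901) = -119788
P[9] = 5*(-119788) + 3*(-21617) = -663791
P[10] = 5*(-663791) + 3*(-119788) = -3678319

-3678319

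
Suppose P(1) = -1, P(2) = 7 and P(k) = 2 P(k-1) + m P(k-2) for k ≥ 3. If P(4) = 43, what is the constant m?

P(3) = 14 - m
P(4) = 28 + 5m
So 28 + 5m = 43, giving m = 3.

3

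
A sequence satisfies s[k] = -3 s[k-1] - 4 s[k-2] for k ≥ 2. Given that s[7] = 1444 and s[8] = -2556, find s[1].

Rearranging, s[k-2] = (s[k] + 3 s[k-1]) / -4.
s[6] = (-2556 + 3·1444) / -4 = 1776/-4 = -444
s[5] = (1444 + 3·(-444)) / -4 = 112/-4 = -28
s[4] = (-444 + 3·(-28)) / -4 = -528/-4 = 132
s[3] = (-28 + 3·132) / -4 = 368/-4 = -92
s[2] = (132 + 3·(-92)) / -4 = -144/-4 = 36
s[1] = (-92 + 3·36) / -4 = 16/-4 = -4

-4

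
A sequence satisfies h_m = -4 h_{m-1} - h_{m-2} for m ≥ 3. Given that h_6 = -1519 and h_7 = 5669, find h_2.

-7

Rearranging, h_{m-2} = -(h_m + 4 h_{m-1}).
h_5 = -(5669 + 4*(-1519)) = 407
h_4 = -(-1519 + 4*407) = -109
h_3 = -(407 + 4*(-109)) = 29
h_2 = -(-109 + 4*29) = -7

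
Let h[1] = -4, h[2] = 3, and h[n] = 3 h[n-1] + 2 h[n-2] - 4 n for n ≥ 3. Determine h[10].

h[3] = 3·3 + 2·(-4) - 12 = -11
h[4] = 3·(-11) + 2·3 - 16 = -43
h[5] = 3·(-43) + 2·(-11) - 20 = -171
h[6] = 3·(-171) + 2·(-43) - 24 = -623
h[7] = 3·(-623) + 2·(-171) - 28 = -2239
h[8] = 3·(-2239) + 2·(-623) - 32 = -7995
h[9] = 3·(-7995) + 2·(-2239) - 36 = -28499
h[10] = 3·(-28499) + 2·(-7995) - 40 = -101527

-101527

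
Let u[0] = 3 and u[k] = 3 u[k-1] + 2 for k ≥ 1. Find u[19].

4649045867

The fixed point is 2/(1 - 3) = -1, so u[k] + 1 = 3(u[k-1] + 1).
Hence u[k] = 4·3^k - 1.
u[19] = 4·3^{19} - 1 = 4·1162261467 - 1 = 4649045867.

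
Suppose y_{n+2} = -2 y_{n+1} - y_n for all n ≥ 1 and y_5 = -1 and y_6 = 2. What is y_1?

3

Rearranging, y_{n-2} = -(y_n + 2 y_{n-1}).
y_4 = -(2 + 2*(-1)) = 0
y_3 = -(-1 + 2*0) = 1
y_2 = -(0 + 2*1) = -2
y_1 = -(1 + 2*(-2)) = 3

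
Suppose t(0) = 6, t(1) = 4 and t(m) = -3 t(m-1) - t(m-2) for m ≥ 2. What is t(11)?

t(2) = -3*4 - 6 = -18
t(3) = -3*(-18) - 4 = 50
t(4) = -3*50 - (-18) = -132
t(5) = -3*(-132) - 50 = 346
t(6) = -3*346 - (-132) = -906
t(7) = -3*(-906) - 346 = 2372
t(8) = -3*2372 - (-906) = -6210
t(9) = -3*(-6210) - 2372 = 16258
t(10) = -3*16258 - (-6210) = -42564
t(11) = -3*(-42564) - 16258 = 111434

111434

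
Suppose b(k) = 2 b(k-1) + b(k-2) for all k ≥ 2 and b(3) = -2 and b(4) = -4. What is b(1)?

-2

Rearranging, b(k-2) = b(k) - 2 b(k-1).
b(2) = -4 - 2·(-2) = 0
b(1) = -2 - 2·0 = -2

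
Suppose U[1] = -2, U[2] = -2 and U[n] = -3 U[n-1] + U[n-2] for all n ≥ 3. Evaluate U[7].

502

U[3] = -3*(-2) + (-2) = 4
U[4] = -3*4 + (-2) = -14
U[5] = -3*(-14) + 4 = 46
U[6] = -3*46 + (-14) = -152
U[7] = -3*(-152) + 46 = 502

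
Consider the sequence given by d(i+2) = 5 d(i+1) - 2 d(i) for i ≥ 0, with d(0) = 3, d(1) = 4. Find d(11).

11585222

d(2) = 5(4) - 2(3) = 14
d(3) = 5(14) - 2(4) = 62
d(4) = 5(62) - 2(14) = 282
d(5) = 5(282) - 2(62) = 1286
d(6) = 5(1286) - 2(282) = 5866
d(7) = 5(5866) - 2(1286) = 26758
d(8) = 5(26758) - 2(5866) = 122058
d(9) = 5(122058) - 2(26758) = 556774
d(10) = 5(556774) - 2(122058) = 2539754
d(11) = 5(2539754) - 2(556774) = 11585222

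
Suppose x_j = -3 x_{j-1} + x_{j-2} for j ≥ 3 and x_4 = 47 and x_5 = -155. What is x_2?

Rearranging, x_{j-2} = x_j + 3 x_{j-1}.
x_3 = -155 + 3(47) = -14
x_2 = 47 + 3(-14) = 5

5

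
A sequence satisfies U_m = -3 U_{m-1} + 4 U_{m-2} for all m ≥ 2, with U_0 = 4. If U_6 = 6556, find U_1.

-4

Let U_1 = z.
U_2 = 16 - 3z
U_3 = -48 + 13z
U_4 = 208 - 51z
U_5 = -816 + 205z
U_6 = 3280 - 819z
So 3280 - 819z = 6556, giving z = -4.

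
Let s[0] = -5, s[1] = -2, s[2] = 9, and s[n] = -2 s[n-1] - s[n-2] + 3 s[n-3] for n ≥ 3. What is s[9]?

s[3] = -2(9) - (-2) + 3(-5) = -31
s[4] = -2(-31) - 9 + 3(-2) = 47
s[5] = -2(47) - (-31) + 3(9) = -36
s[6] = -2(-36) - 47 + 3(-31) = -68
s[7] = -2(-68) - (-36) + 3(47) = 313
s[8] = -2(313) - (-68) + 3(-36) = -666
s[9] = -2(-666) - 313 + 3(-68) = 815

815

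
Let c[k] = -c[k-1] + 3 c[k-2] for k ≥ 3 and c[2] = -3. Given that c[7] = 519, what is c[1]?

7

Let c[1] = y.
c[3] = 3 + 3y
c[4] = -12 - 3y
c[5] = 21 + 12y
c[6] = -57 - 21y
c[7] = 120 + 57y
So 120 + 57y = 519, giving y = 7.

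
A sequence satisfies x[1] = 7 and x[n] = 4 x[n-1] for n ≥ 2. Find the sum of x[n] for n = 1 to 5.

2387

x[2] = 4·7 = 28
x[3] = 4·28 = 112
x[4] = 4·112 = 448
x[5] = 4·448 = 1792
Sum = 7 + 28 + 112 + 448 + 1792 = 2387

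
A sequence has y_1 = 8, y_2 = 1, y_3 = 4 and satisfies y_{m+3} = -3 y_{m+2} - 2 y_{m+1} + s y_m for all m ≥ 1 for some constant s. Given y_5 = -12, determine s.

2

y_4 = -14 + 8s
y_5 = 34 - 23s
So 34 - 23s = -12, giving s = 2.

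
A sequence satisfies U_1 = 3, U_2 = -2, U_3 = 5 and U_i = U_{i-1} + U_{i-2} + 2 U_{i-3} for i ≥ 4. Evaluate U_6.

29

U_4 = 5 + (-2) + 2*3 = 9
U_5 = 9 + 5 + 2*(-2) = 10
U_6 = 10 + 9 + 2*5 = 29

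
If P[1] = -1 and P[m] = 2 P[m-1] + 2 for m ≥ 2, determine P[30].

The fixed point is 2/(1 - 2) = -2, so P[m] + 2 = 2(P[m-1] + 2).
Hence P[m] = 1·2^{m-1} - 2.
P[30] = 1·2^{29} - 2 = 1·536870912 - 2 = 536870910.

536870910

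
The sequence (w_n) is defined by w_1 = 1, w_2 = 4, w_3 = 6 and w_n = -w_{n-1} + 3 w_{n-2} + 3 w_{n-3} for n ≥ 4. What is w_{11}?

w_4 = -6 + 3(4) + 3(1) = 9
w_5 = -9 + 3(6) + 3(4) = 21
w_6 = -21 + 3(9) + 3(6) = 24
w_7 = -24 + 3(21) + 3(9) = 66
w_8 = -66 + 3(24) + 3(21) = 69
w_9 = -69 + 3(66) + 3(24) = 201
w_{10} = -201 + 3(69) + 3(66) = 204
w_{11} = -204 + 3(201) + 3(69) = 606

606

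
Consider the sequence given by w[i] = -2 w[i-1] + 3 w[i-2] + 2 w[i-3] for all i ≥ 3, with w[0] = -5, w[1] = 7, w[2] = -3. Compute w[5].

103

w[3] = -2(-3) + 3(7) + 2(-5) = 17
w[4] = -2(17) + 3(-3) + 2(7) = -29
w[5] = -2(-29) + 3(17) + 2(-3) = 103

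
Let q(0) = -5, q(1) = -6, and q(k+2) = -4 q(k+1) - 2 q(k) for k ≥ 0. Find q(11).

q(2) = -4*(-6) - 2*(-5) = 34
q(3) = -4*34 - 2*(-6) = -124
q(4) = -4*(-124) - 2*34 = 428
q(5) = -4*428 - 2*(-124) = -1464
q(6) = -4*(-1464) - 2*428 = 5000
q(7) = -4*5000 - 2*(-1464) = -17072
q(8) = -4*(-17072) - 2*5000 = 58288
q(9) = -4*58288 - 2*(-17072) = -199008
q(10) = -4*(-199008) - 2*58288 = 679456
q(11) = -4*679456 - 2*(-199008) = -2319808

-2319808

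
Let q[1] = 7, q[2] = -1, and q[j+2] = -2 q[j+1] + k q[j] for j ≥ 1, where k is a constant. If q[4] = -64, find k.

4

q[3] = 2 + 7k
q[4] = -4 - 15k
So -4 - 15k = -64, giving k = 4.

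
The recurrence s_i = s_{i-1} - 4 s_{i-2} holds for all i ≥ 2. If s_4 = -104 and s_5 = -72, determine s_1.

Rearranging, s_{i-2} = (s_i - s_{i-1}) / -4.
s_3 = (-72 - (-104)) / -4 = 32/-4 = -8
s_2 = (-104 - (-8)) / -4 = -96/-4 = 24
s_1 = (-8 - 24) / -4 = -32/-4 = 8

8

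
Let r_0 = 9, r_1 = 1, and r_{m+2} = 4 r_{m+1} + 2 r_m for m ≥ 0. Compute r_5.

r_2 = 4·1 + 2·9 = 22
r_3 = 4·22 + 2·1 = 90
r_4 = 4·90 + 2·22 = 404
r_5 = 4·404 + 2·90 = 1796

1796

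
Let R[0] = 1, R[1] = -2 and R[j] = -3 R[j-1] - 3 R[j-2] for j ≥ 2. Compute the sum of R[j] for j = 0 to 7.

R[2] = -3·(-2) - 3·1 = 3
R[3] = -3·3 - 3·(-2) = -3
R[4] = -3·(-3) - 3·3 = 0
R[5] = -3·0 - 3·(-3) = 9
R[6] = -3·9 - 3·0 = -27
R[7] = -3·(-27) - 3·9 = 54
Sum = 1 + (-2) + 3 + (-3) + 0 + 9 + (-27) + 54 = 35

35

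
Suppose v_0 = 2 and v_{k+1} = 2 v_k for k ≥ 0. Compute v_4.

32

v_1 = 2*2 = 4
v_2 = 2*4 = 8
v_3 = 2*8 = 16
v_4 = 2*16 = 32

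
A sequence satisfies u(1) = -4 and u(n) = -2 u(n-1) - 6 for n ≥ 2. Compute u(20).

1048574

The fixed point is -6/(1 + 2) = -2, so u(n) + 2 = -2(u(n-1) + 2).
Hence u(n) = -2·(-2)^{n-1} - 2.
u(20) = -2·(-2)^{19} - 2 = -2·-524288 - 2 = 1048574.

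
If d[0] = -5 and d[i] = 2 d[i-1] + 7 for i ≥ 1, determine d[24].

The fixed point is 7/(1 - 2) = -7, so d[i] + 7 = 2(d[i-1] + 7).
Hence d[i] = 2·2^i - 7.
d[24] = 2·2^{24} - 7 = 2·16777216 - 7 = 33554425.

33554425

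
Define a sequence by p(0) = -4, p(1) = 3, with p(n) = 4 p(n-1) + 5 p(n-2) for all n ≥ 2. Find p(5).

p(2) = 4*3 + 5*(-4) = -8
p(3) = 4*(-8) + 5*3 = -17
p(4) = 4*(-17) + 5*(-8) = -108
p(5) = 4*(-108) + 5*(-17) = -517

-517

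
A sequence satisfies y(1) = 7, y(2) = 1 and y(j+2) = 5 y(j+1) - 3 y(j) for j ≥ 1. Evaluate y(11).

y(3) = 5*1 - 3*7 = -16
y(4) = 5*(-16) - 3*1 = -83
y(5) = 5*(-83) - 3*(-16) = -367
y(6) = 5*(-367) - 3*(-83) = -1586
y(7) = 5*(-1586) - 3*(-367) = -6829
y(8) = 5*(-6829) - 3*(-1586) = -29387
y(9) = 5*(-29387) - 3*(-6829) = -126448
y(10) = 5*(-126448) - 3*(-29387) = -544079
y(11) = 5*(-544079) - 3*(-126448) = -2341051

-2341051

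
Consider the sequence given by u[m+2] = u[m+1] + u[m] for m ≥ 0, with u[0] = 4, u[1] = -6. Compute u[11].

-314

u[2] = (-6) + 4 = -2
u[3] = (-2) + (-6) = -8
u[4] = (-8) + (-2) = -10
u[5] = (-10) + (-8) = -18
u[6] = (-18) + (-10) = -28
u[7] = (-28) + (-18) = -46
u[8] = (-46) + (-28) = -74
u[9] = (-74) + (-46) = -120
u[10] = (-120) + (-74) = -194
u[11] = (-194) + (-120) = -314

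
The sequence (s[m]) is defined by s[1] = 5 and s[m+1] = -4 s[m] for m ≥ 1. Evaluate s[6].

-5120

s[2] = -4(5) = -20
s[3] = -4(-20) = 80
s[4] = -4(80) = -320
s[5] = -4(-320) = 1280
s[6] = -4(1280) = -5120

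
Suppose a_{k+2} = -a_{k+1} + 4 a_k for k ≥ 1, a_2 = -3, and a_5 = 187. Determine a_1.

8

Let a_1 = y.
a_3 = 3 + 4y
a_4 = -15 - 4y
a_5 = 27 + 20y
So 27 + 20y = 187, giving y = 8.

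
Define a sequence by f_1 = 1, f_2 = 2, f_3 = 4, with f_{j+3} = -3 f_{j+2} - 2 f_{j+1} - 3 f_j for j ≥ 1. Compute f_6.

-103

f_4 = -3(4) - 2(2) - 3(1) = -19
f_5 = -3(-19) - 2(4) - 3(2) = 43
f_6 = -3(43) - 2(-19) - 3(4) = -103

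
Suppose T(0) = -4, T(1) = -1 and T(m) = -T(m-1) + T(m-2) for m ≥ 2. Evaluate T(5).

7

T(2) = -(-1) + (-4) = -3
T(3) = -(-3) + (-1) = 2
T(4) = -2 + (-3) = -5
T(5) = -(-5) + 2 = 7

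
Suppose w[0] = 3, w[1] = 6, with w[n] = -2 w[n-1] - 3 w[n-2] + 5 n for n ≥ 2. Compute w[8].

-293

w[2] = -2·6 - 3·3 + 10 = -11
w[3] = -2·(-11) - 3·6 + 15 = 19
w[4] = -2·19 - 3·(-11) + 20 = 15
w[5] = -2·15 - 3·19 + 25 = -62
w[6] = -2·(-62) - 3·15 + 30 = 109
w[7] = -2·109 - 3·(-62) + 35 = 3
w[8] = -2·3 - 3·109 + 40 = -293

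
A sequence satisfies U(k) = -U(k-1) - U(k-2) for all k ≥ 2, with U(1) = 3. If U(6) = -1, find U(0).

-1

Let U(0) = v.
U(2) = -3 - v
U(3) = v
U(4) = 3
U(5) = -3 - v
U(6) = v
So v = -1, giving v = -1.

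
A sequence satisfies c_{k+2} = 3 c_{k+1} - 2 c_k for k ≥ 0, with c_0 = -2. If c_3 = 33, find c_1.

Let c_1 = z.
c_2 = 4 + 3z
c_3 = 12 + 7z
So 12 + 7z = 33, giving z = 3.

3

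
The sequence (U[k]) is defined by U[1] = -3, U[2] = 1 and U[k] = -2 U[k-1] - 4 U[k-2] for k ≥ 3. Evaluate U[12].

U[3] = -2(1) - 4(-3) = 10
U[4] = -2(10) - 4(1) = -24
U[5] = -2(-24) - 4(10) = 8
U[6] = -2(8) - 4(-24) = 80
U[7] = -2(80) - 4(8) = -192
U[8] = -2(-192) - 4(80) = 64
U[9] = -2(64) - 4(-192) = 640
U[10] = -2(640) - 4(64) = -1536
U[11] = -2(-1536) - 4(640) = 512
U[12] = -2(512) - 4(-1536) = 5120

5120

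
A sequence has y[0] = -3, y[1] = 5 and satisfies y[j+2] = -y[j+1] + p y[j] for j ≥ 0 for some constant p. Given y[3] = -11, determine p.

y[2] = -5 - 3p
y[3] = 5 + 8p
So 5 + 8p = -11, giving p = -2.

-2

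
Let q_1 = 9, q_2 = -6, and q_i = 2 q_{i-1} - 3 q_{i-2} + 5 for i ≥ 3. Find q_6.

q_3 = 2(-6) - 3(9) + 5 = -34
q_4 = 2(-34) - 3(-6) + 5 = -45
q_5 = 2(-45) - 3(-34) + 5 = 17
q_6 = 2(17) - 3(-45) + 5 = 174

174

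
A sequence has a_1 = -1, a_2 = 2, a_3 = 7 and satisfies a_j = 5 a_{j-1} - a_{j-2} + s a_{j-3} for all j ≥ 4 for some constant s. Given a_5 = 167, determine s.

-3

a_4 = 33 - s
a_5 = 158 - 3s
So 158 - 3s = 167, giving s = -3.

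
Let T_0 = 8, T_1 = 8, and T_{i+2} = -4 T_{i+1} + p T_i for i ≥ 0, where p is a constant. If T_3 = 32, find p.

T_2 = -32 + 8p
T_3 = 128 - 24p
So 128 - 24p = 32, giving p = 4.

4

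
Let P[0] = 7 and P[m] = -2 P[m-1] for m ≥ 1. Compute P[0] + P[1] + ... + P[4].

77

P[1] = -2·7 = -14
P[2] = -2·(-14) = 28
P[3] = -2·28 = -56
P[4] = -2·(-56) = 112
Sum = 7 + (-14) + 28 + (-56) + 112 = 77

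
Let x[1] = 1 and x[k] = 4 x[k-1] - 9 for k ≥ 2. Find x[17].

The fixed point is -9/(1 - 4) = 3, so x[k] - 3 = 4(x[k-1] - 3).
Hence x[k] = -2·4^{k-1} + 3.
x[17] = -2·4^{16} + 3 = -2·4294967296 + 3 = -8589934589.

-8589934589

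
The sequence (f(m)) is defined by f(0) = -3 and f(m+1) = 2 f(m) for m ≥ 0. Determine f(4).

f(1) = 2*(-3) = -6
f(2) = 2*(-6) = -12
f(3) = 2*(-12) = -24
f(4) = 2*(-24) = -48

-48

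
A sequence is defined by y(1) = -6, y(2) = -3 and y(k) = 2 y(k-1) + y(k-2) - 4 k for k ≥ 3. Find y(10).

-15707

y(3) = 2(-3) + (-6) - 12 = -24
y(4) = 2(-24) + (-3) - 16 = -67
y(5) = 2(-67) + (-24) - 20 = -178
y(6) = 2(-178) + (-67) - 24 = -447
y(7) = 2(-447) + (-178) - 28 = -1100
y(8) = 2(-1100) + (-447) - 32 = -2679
y(9) = 2(-2679) + (-1100) - 36 = -6494
y(10) = 2(-6494) + (-2679) - 40 = -15707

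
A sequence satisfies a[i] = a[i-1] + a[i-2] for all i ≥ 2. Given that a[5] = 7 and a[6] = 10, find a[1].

Rearranging, a[i-2] = a[i] - a[i-1].
a[4] = 10 - 7 = 3
a[3] = 7 - 3 = 4
a[2] = 3 - 4 = -1
a[1] = 4 - (-1) = 5

5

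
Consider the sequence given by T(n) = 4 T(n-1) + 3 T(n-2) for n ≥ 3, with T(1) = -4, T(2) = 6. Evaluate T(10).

650982

T(3) = 4*6 + 3*(-4) = 12
T(4) = 4*12 + 3*6 = 66
T(5) = 4*66 + 3*12 = 300
T(6) = 4*300 + 3*66 = 1398
T(7) = 4*1398 + 3*300 = 6492
T(8) = 4*6492 + 3*1398 = 30162
T(9) = 4*30162 + 3*6492 = 140124
T(10) = 4*140124 + 3*30162 = 650982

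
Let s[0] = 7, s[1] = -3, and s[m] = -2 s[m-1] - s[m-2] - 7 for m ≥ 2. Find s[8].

s[2] = -2*(-3) - 7 - 7 = -8
s[3] = -2*(-8) - (-3) - 7 = 12
s[4] = -2*12 - (-8) - 7 = -23
s[5] = -2*(-23) - 12 - 7 = 27
s[6] = -2*27 - (-23) - 7 = -38
s[7] = -2*(-38) - 27 - 7 = 42
s[8] = -2*42 - (-38) - 7 = -53

-53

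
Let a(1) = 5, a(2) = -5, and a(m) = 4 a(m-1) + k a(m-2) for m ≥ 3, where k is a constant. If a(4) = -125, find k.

-3

a(3) = -20 + 5k
a(4) = -80 + 15k
So -80 + 15k = -125, giving k = -3.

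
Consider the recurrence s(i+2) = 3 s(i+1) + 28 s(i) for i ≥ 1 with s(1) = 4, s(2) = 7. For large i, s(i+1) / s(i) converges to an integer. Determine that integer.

7

The characteristic equation is r^2 - 3r - 28 = 0, which factors as (r - 7)(r + 4) = 0.
So the roots are 7 and -4. Since |7| > |-4| and the coefficient of 7^i is non-zero, the ratio tends to 7.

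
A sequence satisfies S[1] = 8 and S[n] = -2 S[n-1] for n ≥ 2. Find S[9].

S[2] = -2*8 = -16
S[3] = -2*(-16) = 32
S[4] = -2*32 = -64
S[5] = -2*(-64) = 128
S[6] = -2*128 = -256
S[7] = -2*(-256) = 512
S[8] = -2*512 = -1024
S[9] = -2*(-1024) = 2048

2048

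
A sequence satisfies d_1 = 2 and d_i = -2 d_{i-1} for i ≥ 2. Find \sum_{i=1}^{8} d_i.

d_2 = -2(2) = -4
d_3 = -2(-4) = 8
d_4 = -2(8) = -16
d_5 = -2(-16) = 32
d_6 = -2(32) = -64
d_7 = -2(-64) = 128
d_8 = -2(128) = -256
Sum = 2 + (-4) + 8 + (-16) + 32 + (-64) + 128 + (-256) = -170

-170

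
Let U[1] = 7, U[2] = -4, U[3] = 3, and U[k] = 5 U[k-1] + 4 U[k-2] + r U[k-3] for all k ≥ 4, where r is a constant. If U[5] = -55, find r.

U[4] = -1 + 7r
U[5] = 7 + 31r
So 7 + 31r = -55, giving r = -2.

-2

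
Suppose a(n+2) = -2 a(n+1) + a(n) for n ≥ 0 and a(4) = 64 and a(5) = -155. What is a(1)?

-7

Rearranging, a(n-2) = a(n) + 2 a(n-1).
a(3) = -155 + 2(64) = -27
a(2) = 64 + 2(-27) = 10
a(1) = -27 + 2(10) = -7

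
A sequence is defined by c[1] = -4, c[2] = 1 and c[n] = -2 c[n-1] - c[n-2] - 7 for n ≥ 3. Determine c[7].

-7

c[3] = -2*1 - (-4) - 7 = -5
c[4] = -2*(-5) - 1 - 7 = 2
c[5] = -2*2 - (-5) - 7 = -6
c[6] = -2*(-6) - 2 - 7 = 3
c[7] = -2*3 - (-6) - 7 = -7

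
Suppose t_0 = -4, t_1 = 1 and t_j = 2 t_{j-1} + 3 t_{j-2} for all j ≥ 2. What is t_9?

-14759

t_2 = 2*1 + 3*(-4) = -10
t_3 = 2*(-10) + 3*1 = -17
t_4 = 2*(-17) + 3*(-10) = -64
t_5 = 2*(-64) + 3*(-17) = -179
t_6 = 2*(-179) + 3*(-64) = -550
t_7 = 2*(-550) + 3*(-179) = -1637
t_8 = 2*(-1637) + 3*(-550) = -4924
t_9 = 2*(-4924) + 3*(-1637) = -14759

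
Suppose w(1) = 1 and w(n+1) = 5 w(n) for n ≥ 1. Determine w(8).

78125

w(2) = 5(1) = 5
w(3) = 5(5) = 25
w(4) = 5(25) = 125
w(5) = 5(125) = 625
w(6) = 5(625) = 3125
w(7) = 5(3125) = 15625
w(8) = 5(15625) = 78125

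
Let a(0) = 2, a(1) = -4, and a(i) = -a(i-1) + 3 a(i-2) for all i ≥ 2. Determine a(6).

a(2) = -(-4) + 3(2) = 10
a(3) = -10 + 3(-4) = -22
a(4) = -(-22) + 3(10) = 52
a(5) = -52 + 3(-22) = -118
a(6) = -(-118) + 3(52) = 274

274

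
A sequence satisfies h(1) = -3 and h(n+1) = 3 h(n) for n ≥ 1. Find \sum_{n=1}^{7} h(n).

-3279

h(2) = 3*(-3) = -9
h(3) = 3*(-9) = -27
h(4) = 3*(-27) = -81
h(5) = 3*(-81) = -243
h(6) = 3*(-243) = -729
h(7) = 3*(-729) = -2187
Sum = (-3) + (-9) + (-27) + (-81) + (-243) + (-729) + (-2187) = -3279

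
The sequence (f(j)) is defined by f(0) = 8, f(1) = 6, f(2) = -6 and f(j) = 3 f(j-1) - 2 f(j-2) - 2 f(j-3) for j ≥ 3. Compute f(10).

f(3) = 3·(-6) - 2·6 - 2·8 = -46
f(4) = 3·(-46) - 2·(-6) - 2·6 = -138
f(5) = 3·(-138) - 2·(-46) - 2·(-6) = -310
f(6) = 3·(-310) - 2·(-138) - 2·(-46) = -562
f(7) = 3·(-562) - 2·(-310) - 2·(-138) = -790
f(8) = 3·(-790) - 2·(-562) - 2·(-310) = -626
f(9) = 3·(-626) - 2·(-790) - 2·(-562) = 826
f(10) = 3·826 - 2·(-626) - 2·(-790) = 5310

5310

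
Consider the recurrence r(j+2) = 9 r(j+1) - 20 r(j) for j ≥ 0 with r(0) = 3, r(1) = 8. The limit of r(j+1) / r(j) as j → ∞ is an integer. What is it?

5

The characteristic equation is r^2 - 9r + 20 = 0, which factors as (r - 5)(r - 4) = 0.
So the roots are 5 and 4. Since |5| > |4| and the coefficient of 5^j is non-zero, the ratio tends to 5.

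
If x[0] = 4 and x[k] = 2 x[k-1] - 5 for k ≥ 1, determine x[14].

The fixed point is -5/(1 - 2) = 5, so x[k] - 5 = 2(x[k-1] - 5).
Hence x[k] = -1·2^k + 5.
x[14] = -1·2^{14} + 5 = -1·16384 + 5 = -16379.

-16379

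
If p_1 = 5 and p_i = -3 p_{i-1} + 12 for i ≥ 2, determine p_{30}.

-137260754729763

The fixed point is 12/(1 + 3) = 3, so p_i - 3 = -3(p_{i-1} - 3).
Hence p_i = 2·(-3)^{i-1} + 3.
p_{30} = 2·(-3)^{29} + 3 = 2·-68630377364883 + 3 = -137260754729763.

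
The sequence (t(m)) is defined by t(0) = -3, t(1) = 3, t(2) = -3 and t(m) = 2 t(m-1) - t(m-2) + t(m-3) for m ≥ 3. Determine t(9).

t(3) = 2(-3) - 3 + (-3) = -12
t(4) = 2(-12) - (-3) + 3 = -18
t(5) = 2(-18) - (-12) + (-3) = -27
t(6) = 2(-27) - (-18) + (-12) = -48
t(7) = 2(-48) - (-27) + (-18) = -87
t(8) = 2(-87) - (-48) + (-27) = -153
t(9) = 2(-153) - (-87) + (-48) = -267

-267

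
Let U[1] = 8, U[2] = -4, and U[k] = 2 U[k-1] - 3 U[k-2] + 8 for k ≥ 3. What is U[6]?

U[3] = 2·(-4) - 3·8 + 8 = -24
U[4] = 2·(-24) - 3·(-4) + 8 = -28
U[5] = 2·(-28) - 3·(-24) + 8 = 24
U[6] = 2·24 - 3·(-28) + 8 = 140

140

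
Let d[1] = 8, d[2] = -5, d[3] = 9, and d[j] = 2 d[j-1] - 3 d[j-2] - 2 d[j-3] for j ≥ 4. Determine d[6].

d[4] = 2(9) - 3(-5) - 2(8) = 17
d[5] = 2(17) - 3(9) - 2(-5) = 17
d[6] = 2(17) - 3(17) - 2(9) = -35

-35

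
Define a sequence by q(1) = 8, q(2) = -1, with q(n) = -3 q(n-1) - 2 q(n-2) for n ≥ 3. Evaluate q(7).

-433

q(3) = -3*(-1) - 2*8 = -13
q(4) = -3*(-13) - 2*(-1) = 41
q(5) = -3*41 - 2*(-13) = -97
q(6) = -3*(-97) - 2*41 = 209
q(7) = -3*209 - 2*(-97) = -433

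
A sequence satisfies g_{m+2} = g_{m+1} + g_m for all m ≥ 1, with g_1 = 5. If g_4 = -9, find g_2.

-7

Let g_2 = y.
g_3 = 5 + y
g_4 = 5 + 2y
So 5 + 2y = -9, giving y = -7.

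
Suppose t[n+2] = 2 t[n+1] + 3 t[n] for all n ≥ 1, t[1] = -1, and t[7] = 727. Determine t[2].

5

Let t[2] = w.
t[3] = -3 + 2w
t[4] = -6 + 7w
t[5] = -21 + 20w
t[6] = -60 + 61w
t[7] = -183 + 182w
So -183 + 182w = 727, giving w = 5.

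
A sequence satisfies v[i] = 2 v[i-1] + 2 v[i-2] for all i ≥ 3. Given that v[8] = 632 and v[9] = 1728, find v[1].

Rearranging, v[i-2] = (v[i] - 2 v[i-1]) / 2.
v[7] = (1728 - 2*632) / 2 = 464/2 = 232
v[6] = (632 - 2*232) / 2 = 168/2 = 84
v[5] = (232 - 2*84) / 2 = 64/2 = 32
v[4] = (84 - 2*32) / 2 = 20/2 = 10
v[3] = (32 - 2*10) / 2 = 12/2 = 6
v[2] = (10 - 2*6) / 2 = -2/2 = -1
v[1] = (6 - 2*(-1)) / 2 = 8/2 = 4

4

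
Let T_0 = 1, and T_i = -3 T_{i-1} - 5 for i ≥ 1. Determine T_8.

14761

T_1 = -3(1) - 5 = -8
T_2 = -3(-8) - 5 = 19
T_3 = -3(19) - 5 = -62
T_4 = -3(-62) - 5 = 181
T_5 = -3(181) - 5 = -548
T_6 = -3(-548) - 5 = 1639
T_7 = -3(1639) - 5 = -4922
T_8 = -3(-4922) - 5 = 14761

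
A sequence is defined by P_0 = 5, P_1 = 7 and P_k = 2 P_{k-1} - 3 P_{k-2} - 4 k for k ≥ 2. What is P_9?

P_2 = 2(7) - 3(5) - 8 = -9
P_3 = 2(-9) - 3(7) - 12 = -51
P_4 = 2(-51) - 3(-9) - 16 = -91
P_5 = 2(-91) - 3(-51) - 20 = -49
P_6 = 2(-49) - 3(-91) - 24 = 151
P_7 = 2(151) - 3(-49) - 28 = 421
P_8 = 2(421) - 3(151) - 32 = 357
P_9 = 2(357) - 3(421) - 36 = -585

-585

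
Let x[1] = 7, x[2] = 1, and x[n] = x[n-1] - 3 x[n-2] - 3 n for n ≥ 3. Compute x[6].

x[3] = 1 - 3(7) - 9 = -29
x[4] = (-29) - 3(1) - 12 = -44
x[5] = (-44) - 3(-29) - 15 = 28
x[6] = 28 - 3(-44) - 18 = 142

142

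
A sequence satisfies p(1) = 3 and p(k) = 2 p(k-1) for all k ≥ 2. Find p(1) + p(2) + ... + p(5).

93

p(2) = 2*3 = 6
p(3) = 2*6 = 12
p(4) = 2*12 = 24
p(5) = 2*24 = 48
Sum = 3 + 6 + 12 + 24 + 48 = 93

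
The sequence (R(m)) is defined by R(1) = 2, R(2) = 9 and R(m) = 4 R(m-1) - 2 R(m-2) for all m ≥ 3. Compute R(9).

R(3) = 4*9 - 2*2 = 32
R(4) = 4*32 - 2*9 = 110
R(5) = 4*110 - 2*32 = 376
R(6) = 4*376 - 2*110 = 1284
R(7) = 4*1284 - 2*376 = 4384
R(8) = 4*4384 - 2*1284 = 14968
R(9) = 4*14968 - 2*4384 = 51104

51104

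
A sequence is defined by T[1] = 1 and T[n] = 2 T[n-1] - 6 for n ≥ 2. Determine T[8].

-634

T[2] = 2·1 - 6 = -4
T[3] = 2·(-4) - 6 = -14
T[4] = 2·(-14) - 6 = -34
T[5] = 2·(-34) - 6 = -74
T[6] = 2·(-74) - 6 = -154
T[7] = 2·(-154) - 6 = -314
T[8] = 2·(-314) - 6 = -634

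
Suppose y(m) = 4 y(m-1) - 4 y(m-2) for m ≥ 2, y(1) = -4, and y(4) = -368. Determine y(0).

5

Let y(0) = z.
y(2) = -16 - 4z
y(3) = -48 - 16z
y(4) = -128 - 48z
So -128 - 48z = -368, giving z = 5.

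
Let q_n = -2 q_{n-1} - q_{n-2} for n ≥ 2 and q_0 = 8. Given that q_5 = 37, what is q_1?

1

Let q_1 = v.
q_2 = -8 - 2v
q_3 = 16 + 3v
q_4 = -24 - 4v
q_5 = 32 + 5v
So 32 + 5v = 37, giving v = 1.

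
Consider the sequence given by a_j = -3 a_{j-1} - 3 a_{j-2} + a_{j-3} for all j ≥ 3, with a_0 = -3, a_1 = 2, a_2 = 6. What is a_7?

a_3 = -3·6 - 3·2 + (-3) = -27
a_4 = -3·(-27) - 3·6 + 2 = 65
a_5 = -3·65 - 3·(-27) + 6 = -108
a_6 = -3·(-108) - 3·65 + (-27) = 102
a_7 = -3·102 - 3·(-108) + 65 = 83

83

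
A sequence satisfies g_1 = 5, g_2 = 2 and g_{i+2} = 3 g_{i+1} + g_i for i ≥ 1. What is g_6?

383

g_3 = 3·2 + 5 = 11
g_4 = 3·11 + 2 = 35
g_5 = 3·35 + 11 = 116
g_6 = 3·116 + 35 = 383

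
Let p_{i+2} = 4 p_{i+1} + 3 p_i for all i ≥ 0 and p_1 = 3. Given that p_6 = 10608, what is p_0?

4

Let p_0 = z.
p_2 = 12 + 3z
p_3 = 57 + 12z
p_4 = 264 + 57z
p_5 = 1227 + 264z
p_6 = 5700 + 1227z
So 5700 + 1227z = 10608, giving z = 4.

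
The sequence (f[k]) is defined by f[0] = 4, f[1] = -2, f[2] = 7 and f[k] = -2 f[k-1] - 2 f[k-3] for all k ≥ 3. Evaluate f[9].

-3464

f[3] = -2(7) - 2(4) = -22
f[4] = -2(-22) - 2(-2) = 48
f[5] = -2(48) - 2(7) = -110
f[6] = -2(-110) - 2(-22) = 264
f[7] = -2(264) - 2(48) = -624
f[8] = -2(-624) - 2(-110) = 1468
f[9] = -2(1468) - 2(264) = -3464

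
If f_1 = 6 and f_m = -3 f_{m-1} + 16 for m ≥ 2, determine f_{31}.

411782264189302

The fixed point is 16/(1 + 3) = 4, so f_m - 4 = -3(f_{m-1} - 4).
Hence f_m = 2·(-3)^{m-1} + 4.
f_{31} = 2·(-3)^{30} + 4 = 2·205891132094649 + 4 = 411782264189302.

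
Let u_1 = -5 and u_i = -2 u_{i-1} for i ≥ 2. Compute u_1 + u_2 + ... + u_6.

105

u_2 = -2*(-5) = 10
u_3 = -2*10 = -20
u_4 = -2*(-20) = 40
u_5 = -2*40 = -80
u_6 = -2*(-80) = 160
Sum = (-5) + 10 + (-20) + 40 + (-80) + 160 = 105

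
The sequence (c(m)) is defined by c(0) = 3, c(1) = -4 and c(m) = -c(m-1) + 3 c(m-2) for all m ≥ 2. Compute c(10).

9208

c(2) = -(-4) + 3·3 = 13
c(3) = -13 + 3·(-4) = -25
c(4) = -(-25) + 3·13 = 64
c(5) = -64 + 3·(-25) = -139
c(6) = -(-139) + 3·64 = 331
c(7) = -331 + 3·(-139) = -748
c(8) = -(-748) + 3·331 = 1741
c(9) = -1741 + 3·(-748) = -3985
c(10) = -(-3985) + 3·1741 = 9208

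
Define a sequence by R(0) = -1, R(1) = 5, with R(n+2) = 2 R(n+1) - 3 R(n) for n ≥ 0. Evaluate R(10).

R(2) = 2*5 - 3*(-1) = 13
R(3) = 2*13 - 3*5 = 11
R(4) = 2*11 - 3*13 = -17
R(5) = 2*(-17) - 3*11 = -67
R(6) = 2*(-67) - 3*(-17) = -83
R(7) = 2*(-83) - 3*(-67) = 35
R(8) = 2*35 - 3*(-83) = 319
R(9) = 2*319 - 3*35 = 533
R(10) = 2*533 - 3*319 = 109

109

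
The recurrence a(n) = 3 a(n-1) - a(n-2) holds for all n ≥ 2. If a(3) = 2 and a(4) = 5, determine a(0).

2

Rearranging, a(n-2) = -(a(n) - 3 a(n-1)).
a(2) = -(5 - 3(2)) = 1
a(1) = -(2 - 3(1)) = 1
a(0) = -(1 - 3(1)) = 2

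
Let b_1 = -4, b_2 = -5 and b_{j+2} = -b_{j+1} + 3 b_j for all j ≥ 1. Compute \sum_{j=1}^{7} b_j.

-76

b_3 = -(-5) + 3(-4) = -7
b_4 = -(-7) + 3(-5) = -8
b_5 = -(-8) + 3(-7) = -13
b_6 = -(-13) + 3(-8) = -11
b_7 = -(-11) + 3(-13) = -28
Sum = (-4) + (-5) + (-7) + (-8) + (-13) + (-11) + (-28) = -76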